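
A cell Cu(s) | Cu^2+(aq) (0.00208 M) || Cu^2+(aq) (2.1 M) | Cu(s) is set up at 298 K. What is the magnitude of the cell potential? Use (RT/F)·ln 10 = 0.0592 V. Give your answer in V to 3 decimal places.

0.089 V

For a concentration cell E°cell = 0, since both electrodes use the same couple.
The compartment with the higher Cu^2+(aq) concentration (2.1 M) acts as the cathode; ions are reduced there and produced at the dilute (0.00208 M) anode.
With n = 2, Ecell = −(0.0592/2)·log([dilute]/[conc]) = −(0.0592/2)·log(0.00208/2.1) = +0.089 V.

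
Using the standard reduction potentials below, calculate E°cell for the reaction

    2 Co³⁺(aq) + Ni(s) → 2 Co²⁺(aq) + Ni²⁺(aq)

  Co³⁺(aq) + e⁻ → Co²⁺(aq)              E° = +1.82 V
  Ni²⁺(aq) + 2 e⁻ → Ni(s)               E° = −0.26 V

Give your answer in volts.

+2.08 V

Co³⁺(aq) gains electrons, so the Co³⁺/Co²⁺ couple is the cathode; the Ni²⁺/Ni couple is the anode.
E°cell = E°(cathode) − E°(anode) = +1.82 − (−0.26) = +2.08 V.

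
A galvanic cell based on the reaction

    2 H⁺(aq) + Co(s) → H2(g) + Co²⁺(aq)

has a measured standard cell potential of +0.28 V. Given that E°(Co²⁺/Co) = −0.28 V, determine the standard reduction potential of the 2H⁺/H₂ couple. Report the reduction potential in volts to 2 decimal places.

In the reaction as written the 2H⁺/H₂ couple is reduced (cathode) and Co²⁺/Co is oxidized (anode), so E°cell = E°(2H⁺/H₂) − E°(Co²⁺/Co).
E°(2H⁺/H₂) = E°cell + E°(anode) = +0.28 + (−0.28) = +0.00 V.

+0.00 V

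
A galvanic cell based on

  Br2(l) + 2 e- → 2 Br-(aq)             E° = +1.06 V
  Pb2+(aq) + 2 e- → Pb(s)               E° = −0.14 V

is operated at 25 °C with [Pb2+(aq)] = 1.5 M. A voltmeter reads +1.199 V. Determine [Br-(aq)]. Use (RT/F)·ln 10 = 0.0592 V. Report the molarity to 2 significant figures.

The Br₂/Br⁻ couple has the larger reduction potential, so it is the cathode: E°cell = +1.06 − (−0.14) = +1.20 V and n = 2.
Rearranging E = E° − (0.0592/n)·log Q gives log Q = 2(+1.20 − (+1.199))/0.0592 = 0.034.
Balancing electrons gives Br2(l) + Pb(s) → 2 Br-(aq) + Pb2+(aq); thus Q = [Br-(aq)]^2·[Pb2+(aq)].
Isolating [Br-(aq)] in Q = 10^{0.034} yields log [Br-(aq)] = −0.071, i.e. 0.85 M.

0.85 M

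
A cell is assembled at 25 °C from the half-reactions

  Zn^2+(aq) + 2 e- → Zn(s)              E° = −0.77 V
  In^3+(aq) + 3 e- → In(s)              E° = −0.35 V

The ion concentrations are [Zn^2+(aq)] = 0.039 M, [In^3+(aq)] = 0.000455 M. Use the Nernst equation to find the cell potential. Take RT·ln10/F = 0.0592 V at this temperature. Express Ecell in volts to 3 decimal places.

+0.396 V

The In³⁺/In couple has the more positive E°, so it is the cathode; Zn²⁺/Zn is the anode.
The standard potential is −0.35 − (−0.77) = +0.42 V and the balanced reaction transfers n = 6 electrons.
Balancing gives 2 In^3+(aq) + 3 Zn(s) → 2 In(s) + 3 Zn^2+(aq); hence Q = [Zn^2+(aq)]^3 / [In^3+(aq)]^2 = 287 (log Q = 2.457).
E = E° − (0.0592/n)·log Q = +0.42 − (0.0592/6)(2.457) = +0.396 V.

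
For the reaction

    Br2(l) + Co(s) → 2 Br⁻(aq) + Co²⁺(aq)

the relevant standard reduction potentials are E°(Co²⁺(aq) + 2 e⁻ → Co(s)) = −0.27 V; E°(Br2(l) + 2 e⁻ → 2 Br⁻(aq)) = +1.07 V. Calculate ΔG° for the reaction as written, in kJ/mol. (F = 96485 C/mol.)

In the reaction as written Br2(l) is reduced, so the Br₂/Br⁻ couple is the cathode and Co²⁺/Co is the anode.
E°cell = +1.07 − (−0.27) = +1.34 V; balancing electrons gives n = 2.
ΔG° = −nFE°cell = −(2)(96485)(+1.34) J/mol = −259 kJ/mol.

−259 kJ/mol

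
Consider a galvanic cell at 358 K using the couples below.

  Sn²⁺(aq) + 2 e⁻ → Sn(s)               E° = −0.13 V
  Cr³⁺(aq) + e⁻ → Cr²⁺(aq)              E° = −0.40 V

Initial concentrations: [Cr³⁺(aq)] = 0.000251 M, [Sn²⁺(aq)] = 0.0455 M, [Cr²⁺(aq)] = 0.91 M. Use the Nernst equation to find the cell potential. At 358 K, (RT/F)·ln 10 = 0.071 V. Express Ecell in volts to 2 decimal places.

Since E°(Sn²⁺/Sn) > E°(Cr³⁺/Cr²⁺), Sn²⁺/Sn serves as the cathode.
E°cell = E°cat − E°an = −0.13 − (−0.40) = +0.27 V; n = 2.
For the overall reaction Sn²⁺(aq) + 2 Cr²⁺(aq) → Sn(s) + 2 Cr³⁺(aq), Q = [Cr³⁺(aq)]^2 / ([Sn²⁺(aq)]·[Cr²⁺(aq)]^2) = 1.67×10^−6, giving log Q = −5.777.
E = E° − (0.071/n)·log Q = +0.27 − (0.071/2)(−5.777) = +0.48 V.

+0.48 V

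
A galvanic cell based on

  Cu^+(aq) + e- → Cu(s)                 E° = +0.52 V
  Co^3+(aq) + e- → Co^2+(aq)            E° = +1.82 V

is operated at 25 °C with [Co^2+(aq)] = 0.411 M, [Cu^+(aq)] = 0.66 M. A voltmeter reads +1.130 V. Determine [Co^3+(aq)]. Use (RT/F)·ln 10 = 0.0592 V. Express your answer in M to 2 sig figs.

The Co³⁺/Co²⁺ couple has the larger reduction potential, so it is the cathode: E°cell = +1.82 − (+0.52) = +1.30 V and n = 1.
From the Nernst equation, log Q = n(E° − E)/0.0592 = 1·(+1.30 − (+1.130))/0.0592 = 2.872.
The balanced reaction is Co^3+(aq) + Cu(s) → Co^2+(aq) + Cu^+(aq), so Q = ([Co^2+(aq)]·[Cu^+(aq)]) / [Co^3+(aq)].
Isolating [Co^3+(aq)] in Q = 10^{2.872} yields log [Co^3+(aq)] = −3.439, i.e. 0.00036 M.

0.00036 M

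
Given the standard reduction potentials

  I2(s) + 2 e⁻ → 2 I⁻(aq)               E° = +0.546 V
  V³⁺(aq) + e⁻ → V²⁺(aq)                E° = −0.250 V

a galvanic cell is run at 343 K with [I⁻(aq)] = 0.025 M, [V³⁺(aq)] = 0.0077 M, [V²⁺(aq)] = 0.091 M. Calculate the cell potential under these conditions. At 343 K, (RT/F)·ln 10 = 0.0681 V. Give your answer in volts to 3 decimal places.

The I₂/I⁻ couple has the more positive E°, so it is the cathode; V³⁺/V²⁺ is the anode.
E°cell = E°cat − E°an = +0.546 − (−0.250) = +0.796 V; n = 2.
The balanced reaction is I2(s) + 2 V²⁺(aq) → 2 I⁻(aq) + 2 V³⁺(aq), so Q = ([I⁻(aq)]^2·[V³⁺(aq)]^2) / [V²⁺(aq)]^2 = 4.47×10^−6 and log Q = −5.349.
By the Nernst equation, E = +0.796 − (0.0681/2)·(−5.349) = +0.978 V.

+0.978 V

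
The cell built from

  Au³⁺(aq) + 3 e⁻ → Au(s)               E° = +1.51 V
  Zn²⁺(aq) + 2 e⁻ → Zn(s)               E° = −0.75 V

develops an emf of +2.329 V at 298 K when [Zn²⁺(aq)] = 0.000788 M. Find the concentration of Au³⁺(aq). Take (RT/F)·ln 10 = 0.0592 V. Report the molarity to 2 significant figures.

Au³⁺/Au is the cathode (higher E°); E°cell = +1.51 − (−0.75) = +2.26 V with n = 6.
Since E = E° − (0.0592/n)·log Q, log Q = n(E° − E)/0.0592 = −6.993.
The balanced reaction is 2 Au³⁺(aq) + 3 Zn(s) → 2 Au(s) + 3 Zn²⁺(aq), so Q = [Zn²⁺(aq)]^3 / [Au³⁺(aq)]^2.
Solving for the unknown gives log [Au³⁺(aq)] = −1.159, so [Au³⁺(aq)] ≈ 0.069 M.

0.069 M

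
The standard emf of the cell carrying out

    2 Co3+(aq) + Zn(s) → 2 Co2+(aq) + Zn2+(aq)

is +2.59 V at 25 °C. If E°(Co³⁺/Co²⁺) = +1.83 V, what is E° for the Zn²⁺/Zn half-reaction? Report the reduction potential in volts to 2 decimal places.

−0.76 V

In the reaction as written the Co³⁺/Co²⁺ couple is reduced (cathode) and Zn²⁺/Zn is oxidized (anode), so E°cell = E°(Co³⁺/Co²⁺) − E°(Zn²⁺/Zn).
E°(Zn²⁺/Zn) = E°(cathode) − E°cell = +1.83 − (+2.59) = −0.76 V.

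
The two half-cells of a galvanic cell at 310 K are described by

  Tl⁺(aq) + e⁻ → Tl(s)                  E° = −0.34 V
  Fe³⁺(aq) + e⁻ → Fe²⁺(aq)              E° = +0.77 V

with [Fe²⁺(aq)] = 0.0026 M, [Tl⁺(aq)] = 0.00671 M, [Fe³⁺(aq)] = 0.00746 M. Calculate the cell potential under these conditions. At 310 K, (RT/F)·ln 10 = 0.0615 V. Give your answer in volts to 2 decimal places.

Since E°(Fe³⁺/Fe²⁺) > E°(Tl⁺/Tl), Fe³⁺/Fe²⁺ serves as the cathode.
E°cell = E°cat − E°an = +0.77 − (−0.34) = +1.11 V; n = 1.
The balanced reaction is Fe³⁺(aq) + Tl(s) → Fe²⁺(aq) + Tl⁺(aq), so Q = ([Fe²⁺(aq)]·[Tl⁺(aq)]) / [Fe³⁺(aq)] = 0.00234 and log Q = −2.631.
E = E° − (0.0615/n)·log Q = +1.11 − (0.0615/1)(−2.631) = +1.27 V.

+1.27 V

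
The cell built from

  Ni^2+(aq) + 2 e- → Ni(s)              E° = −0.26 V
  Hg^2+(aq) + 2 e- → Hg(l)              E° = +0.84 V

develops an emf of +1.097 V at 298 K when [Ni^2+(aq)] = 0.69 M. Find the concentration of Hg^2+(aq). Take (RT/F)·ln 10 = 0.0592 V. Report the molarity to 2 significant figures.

Hg²⁺/Hg is the cathode (higher E°); E°cell = +0.84 − (−0.26) = +1.10 V with n = 2.
From the Nernst equation, log Q = n(E° − E)/0.0592 = 2·(+1.10 − (+1.097))/0.0592 = 0.101.
The balanced reaction is Hg^2+(aq) + Ni(s) → Hg(l) + Ni^2+(aq), so Q = [Ni^2+(aq)] / [Hg^2+(aq)].
Isolating [Hg^2+(aq)] in Q = 10^{0.101} yields log [Hg^2+(aq)] = −0.262, i.e. 0.55 M.

0.55 M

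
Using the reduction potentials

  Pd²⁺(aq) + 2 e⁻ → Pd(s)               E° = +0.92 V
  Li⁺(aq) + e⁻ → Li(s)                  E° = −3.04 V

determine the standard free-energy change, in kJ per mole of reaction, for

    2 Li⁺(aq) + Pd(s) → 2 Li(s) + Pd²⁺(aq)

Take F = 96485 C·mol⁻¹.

+764 kJ/mol

In the reaction as written Li⁺(aq) is reduced, so the Li⁺/Li couple is the cathode and Pd²⁺/Pd is the anode.
E°cell = −3.04 − (+0.92) = −3.96 V; balancing electrons gives n = 2.
ΔG° = −nFE°cell = −(2)(96485)(−3.96) J/mol = +764 kJ/mol.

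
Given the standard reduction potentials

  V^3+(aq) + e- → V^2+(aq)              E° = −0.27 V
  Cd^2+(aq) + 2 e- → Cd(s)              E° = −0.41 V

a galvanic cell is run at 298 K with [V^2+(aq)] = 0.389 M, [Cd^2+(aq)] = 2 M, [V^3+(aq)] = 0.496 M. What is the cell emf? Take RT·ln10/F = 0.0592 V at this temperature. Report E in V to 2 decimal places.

Since E°(V³⁺/V²⁺) > E°(Cd²⁺/Cd), V³⁺/V²⁺ serves as the cathode.
The standard potential is −0.27 − (−0.41) = +0.14 V and the balanced reaction transfers n = 2 electrons.
Balancing gives 2 V^3+(aq) + Cd(s) → 2 V^2+(aq) + Cd^2+(aq); hence Q = ([V^2+(aq)]^2·[Cd^2+(aq)]) / [V^3+(aq)]^2 = 1.23 (log Q = 0.090).
E = E° − (0.0592/n)·log Q = +0.14 − (0.0592/2)(0.090) = +0.14 V.

+0.14 V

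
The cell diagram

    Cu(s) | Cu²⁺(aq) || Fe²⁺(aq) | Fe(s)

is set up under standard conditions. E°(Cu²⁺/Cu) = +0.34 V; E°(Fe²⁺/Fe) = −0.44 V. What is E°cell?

By convention the left-hand electrode in cell notation is the anode (oxidation) and the right-hand electrode is the cathode (reduction).
E°cell = E°(right) − E°(left) = −0.44 − (+0.34) = −0.78 V.
The negative sign shows that, as written, the cell would require an external voltage to drive the reaction.

−0.78 V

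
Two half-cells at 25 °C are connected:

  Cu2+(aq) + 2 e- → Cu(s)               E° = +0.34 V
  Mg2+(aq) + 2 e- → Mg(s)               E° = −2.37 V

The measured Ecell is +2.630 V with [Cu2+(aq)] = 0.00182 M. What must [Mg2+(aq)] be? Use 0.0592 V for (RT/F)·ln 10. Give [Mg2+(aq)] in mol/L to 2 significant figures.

0.92 M

With Cu²⁺/Cu at the cathode and Mg²⁺/Mg at the anode, E°cell = +0.34 − (−2.37) = +2.71 V (n = 2).
Rearranging E = E° − (0.0592/n)·log Q gives log Q = 2(+2.71 − (+2.630))/0.0592 = 2.703.
The balanced reaction is Cu2+(aq) + Mg(s) → Cu(s) + Mg2+(aq), so Q = [Mg2+(aq)] / [Cu2+(aq)].
Substituting the known concentrations and solving, log [Mg2+(aq)] = −0.037 and [Mg2+(aq)] = 0.92 M.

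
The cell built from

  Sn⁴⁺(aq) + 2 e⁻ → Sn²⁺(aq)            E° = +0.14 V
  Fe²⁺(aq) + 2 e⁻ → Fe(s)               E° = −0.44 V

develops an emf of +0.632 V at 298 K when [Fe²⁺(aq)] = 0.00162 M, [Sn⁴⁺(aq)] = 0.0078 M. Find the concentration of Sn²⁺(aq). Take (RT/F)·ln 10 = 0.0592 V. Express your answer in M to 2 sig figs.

0.084 M

With Sn⁴⁺/Sn²⁺ at the cathode and Fe²⁺/Fe at the anode, E°cell = +0.14 − (−0.44) = +0.58 V (n = 2).
Since E = E° − (0.0592/n)·log Q, log Q = n(E° − E)/0.0592 = −1.757.
Balancing electrons gives Sn⁴⁺(aq) + Fe(s) → Sn²⁺(aq) + Fe²⁺(aq); thus Q = ([Sn²⁺(aq)]·[Fe²⁺(aq)]) / [Sn⁴⁺(aq)].
Solving for the unknown gives log [Sn²⁺(aq)] = −1.074, so [Sn²⁺(aq)] ≈ 0.084 M.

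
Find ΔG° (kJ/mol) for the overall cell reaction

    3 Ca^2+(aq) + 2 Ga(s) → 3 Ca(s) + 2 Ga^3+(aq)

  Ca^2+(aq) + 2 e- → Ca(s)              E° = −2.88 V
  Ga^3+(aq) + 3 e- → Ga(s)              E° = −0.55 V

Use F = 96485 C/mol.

In the reaction as written Ca^2+(aq) is reduced, so the Ca²⁺/Ca couple is the cathode and Ga³⁺/Ga is the anode.
E°cell = −2.88 − (−0.55) = −2.33 V; balancing electrons gives n = 6.
ΔG° = −nFE°cell = −(6)(96485)(−2.33) J/mol = +1349 kJ/mol.

+1349 kJ/mol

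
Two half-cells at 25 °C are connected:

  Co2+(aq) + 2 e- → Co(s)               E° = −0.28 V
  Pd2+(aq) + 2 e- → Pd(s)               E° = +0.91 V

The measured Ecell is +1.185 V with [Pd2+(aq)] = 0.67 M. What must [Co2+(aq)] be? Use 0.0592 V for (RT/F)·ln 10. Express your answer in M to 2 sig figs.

The Pd²⁺/Pd couple has the larger reduction potential, so it is the cathode: E°cell = +0.91 − (−0.28) = +1.19 V and n = 2.
Since E = E° − (0.0592/n)·log Q, log Q = n(E° − E)/0.0592 = 0.169.
For Pd2+(aq) + Co(s) → Pd(s) + Co2+(aq), the reaction quotient is Q = [Co2+(aq)] / [Pd2+(aq)].
Substituting the known concentrations and solving, log [Co2+(aq)] = −0.005 and [Co2+(aq)] = 0.99 M.

0.99 M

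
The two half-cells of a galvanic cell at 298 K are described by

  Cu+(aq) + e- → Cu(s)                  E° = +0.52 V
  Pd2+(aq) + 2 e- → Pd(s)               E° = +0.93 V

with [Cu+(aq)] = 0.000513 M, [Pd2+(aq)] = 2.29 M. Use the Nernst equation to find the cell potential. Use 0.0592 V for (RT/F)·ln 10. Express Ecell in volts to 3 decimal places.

The Pd²⁺/Pd couple has the more positive E°, so it is the cathode; Cu⁺/Cu is the anode.
E°cell = E°cat − E°an = +0.93 − (+0.52) = +0.41 V; n = 2.
Balancing gives Pd2+(aq) + 2 Cu(s) → Pd(s) + 2 Cu+(aq); hence Q = [Cu+(aq)]^2 / [Pd2+(aq)] = 1.15×10^−7 (log Q = −6.940).
E = E° − (0.0592/n)·log Q = +0.41 − (0.0592/2)(−6.940) = +0.615 V.

+0.615 V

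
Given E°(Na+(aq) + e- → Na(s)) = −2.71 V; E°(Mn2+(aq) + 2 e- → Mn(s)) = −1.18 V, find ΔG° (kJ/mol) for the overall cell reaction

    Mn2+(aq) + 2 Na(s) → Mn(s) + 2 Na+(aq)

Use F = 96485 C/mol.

In the reaction as written Mn2+(aq) is reduced, so the Mn²⁺/Mn couple is the cathode and Na⁺/Na is the anode.
E°cell = −1.18 − (−2.71) = +1.53 V; balancing electrons gives n = 2.
ΔG° = −nFE°cell = −(2)(96485)(+1.53) J/mol = −295 kJ/mol.

−295 kJ/mol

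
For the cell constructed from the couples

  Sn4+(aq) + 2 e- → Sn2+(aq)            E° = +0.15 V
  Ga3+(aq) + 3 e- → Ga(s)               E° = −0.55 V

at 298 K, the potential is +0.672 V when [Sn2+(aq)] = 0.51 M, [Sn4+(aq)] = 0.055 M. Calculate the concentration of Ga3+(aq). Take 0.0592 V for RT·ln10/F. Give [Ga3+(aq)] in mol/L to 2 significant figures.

0.93 M

The Sn⁴⁺/Sn²⁺ couple has the larger reduction potential, so it is the cathode: E°cell = +0.15 − (−0.55) = +0.70 V and n = 6.
Rearranging E = E° − (0.0592/n)·log Q gives log Q = 6(+0.70 − (+0.672))/0.0592 = 2.838.
The balanced reaction is 3 Sn4+(aq) + 2 Ga(s) → 3 Sn2+(aq) + 2 Ga3+(aq), so Q = ([Sn2+(aq)]^3·[Ga3+(aq)]^2) / [Sn4+(aq)]^3.
Isolating [Ga3+(aq)] in Q = 10^{2.838} yields log [Ga3+(aq)] = −0.032, i.e. 0.93 M.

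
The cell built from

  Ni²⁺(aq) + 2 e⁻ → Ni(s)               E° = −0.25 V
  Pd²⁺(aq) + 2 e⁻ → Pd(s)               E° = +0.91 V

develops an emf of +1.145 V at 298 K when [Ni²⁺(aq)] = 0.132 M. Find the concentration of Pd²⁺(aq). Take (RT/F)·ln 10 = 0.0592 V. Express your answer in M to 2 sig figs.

Pd²⁺/Pd is the cathode (higher E°); E°cell = +0.91 − (−0.25) = +1.16 V with n = 2.
Rearranging E = E° − (0.0592/n)·log Q gives log Q = 2(+1.16 − (+1.145))/0.0592 = 0.507.
The balanced reaction is Pd²⁺(aq) + Ni(s) → Pd(s) + Ni²⁺(aq), so Q = [Ni²⁺(aq)] / [Pd²⁺(aq)].
Substituting the known concentrations and solving, log [Pd²⁺(aq)] = −1.386 and [Pd²⁺(aq)] = 0.041 M.

0.041 M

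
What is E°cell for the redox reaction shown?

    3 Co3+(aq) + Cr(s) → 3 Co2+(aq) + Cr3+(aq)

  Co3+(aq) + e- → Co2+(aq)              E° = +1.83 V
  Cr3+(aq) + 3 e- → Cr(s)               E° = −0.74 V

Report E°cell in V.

+2.57 V

In the reaction as written, Co3+(aq) is reduced (cathode) and Cr3+(aq) is produced by oxidation at the anode.
E°cell = E°(cathode) − E°(anode) = +1.83 − (−0.74) = +2.57 V.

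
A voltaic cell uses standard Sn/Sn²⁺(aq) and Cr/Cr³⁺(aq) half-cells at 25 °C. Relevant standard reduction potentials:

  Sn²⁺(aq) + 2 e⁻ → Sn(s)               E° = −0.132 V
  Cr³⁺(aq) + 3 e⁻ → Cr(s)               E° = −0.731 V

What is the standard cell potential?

+0.599 V

Of the two couples in this cell, the one with the more positive reduction potential is reduced at the cathode: here that is Sn²⁺/Sn (−0.132 V); Cr³⁺/Cr (−0.731 V) is the anode.
E°cell = E°(cathode) − E°(anode) = −0.132 − (−0.731) = +0.599 V.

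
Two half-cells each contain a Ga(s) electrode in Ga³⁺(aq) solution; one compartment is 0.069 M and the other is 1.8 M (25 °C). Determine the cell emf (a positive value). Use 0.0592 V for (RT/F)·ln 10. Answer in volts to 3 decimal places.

For a concentration cell E°cell = 0, since both electrodes use the same couple.
The compartment with the higher Ga³⁺(aq) concentration (1.8 M) acts as the cathode; ions are reduced there and produced at the dilute (0.069 M) anode.
With n = 3, Ecell = −(0.0592/3)·log([dilute]/[conc]) = −(0.0592/3)·log(0.069/1.8) = +0.028 V.

0.028 V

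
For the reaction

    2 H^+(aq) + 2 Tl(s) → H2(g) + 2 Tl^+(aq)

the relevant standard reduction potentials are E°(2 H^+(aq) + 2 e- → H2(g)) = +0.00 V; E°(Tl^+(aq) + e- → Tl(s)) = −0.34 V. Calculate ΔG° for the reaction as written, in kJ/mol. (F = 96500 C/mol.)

In the reaction as written H^+(aq) is reduced, so the 2H⁺/H₂ couple is the cathode and Tl⁺/Tl is the anode.
E°cell = +0.00 − (−0.34) = +0.34 V; balancing electrons gives n = 2.
ΔG° = −nFE°cell = −(2)(96500)(+0.34) J/mol = −65.6 kJ/mol.

−65.6 kJ/mol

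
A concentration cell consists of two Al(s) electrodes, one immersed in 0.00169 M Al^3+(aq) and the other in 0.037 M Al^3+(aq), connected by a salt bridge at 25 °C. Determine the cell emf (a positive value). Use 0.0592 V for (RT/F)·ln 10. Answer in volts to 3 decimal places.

For a concentration cell E°cell = 0, since both electrodes use the same couple.
The compartment with the higher Al^3+(aq) concentration (0.037 M) acts as the cathode; ions are reduced there and produced at the dilute (0.00169 M) anode.
With n = 3, Ecell = −(0.0592/3)·log([dilute]/[conc]) = −(0.0592/3)·log(0.00169/0.037) = +0.026 V.

0.026 V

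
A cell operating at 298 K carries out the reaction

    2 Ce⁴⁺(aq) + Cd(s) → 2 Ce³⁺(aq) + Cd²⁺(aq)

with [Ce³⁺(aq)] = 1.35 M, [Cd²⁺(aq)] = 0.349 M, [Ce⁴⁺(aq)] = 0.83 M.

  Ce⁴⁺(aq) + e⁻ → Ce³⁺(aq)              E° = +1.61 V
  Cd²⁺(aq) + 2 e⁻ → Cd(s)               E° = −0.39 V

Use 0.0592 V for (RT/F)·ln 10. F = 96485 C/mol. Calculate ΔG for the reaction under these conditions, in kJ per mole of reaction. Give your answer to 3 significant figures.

With Ce⁴⁺/Ce³⁺ reduced at the cathode, E°cell = +1.61 − (−0.39) = +2.00 V and n = 2.
The reaction quotient is ([Ce³⁺(aq)]^2·[Cd²⁺(aq)]) / [Ce⁴⁺(aq)]^2 = 0.923; by Nernst, E = +2.00 − (0.0592/2)(−0.035) = +2.0010 V.
ΔG = −nFE = −(2)(96485)(+2.0010) J/mol = −386 kJ/mol.

−386 kJ/mol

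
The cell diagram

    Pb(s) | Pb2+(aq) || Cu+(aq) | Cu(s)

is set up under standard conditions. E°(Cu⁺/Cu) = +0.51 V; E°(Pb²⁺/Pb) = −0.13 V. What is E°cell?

By convention the left-hand electrode in cell notation is the anode (oxidation) and the right-hand electrode is the cathode (reduction).
E°cell = E°(right) − E°(left) = +0.51 − (−0.13) = +0.64 V.

+0.64 V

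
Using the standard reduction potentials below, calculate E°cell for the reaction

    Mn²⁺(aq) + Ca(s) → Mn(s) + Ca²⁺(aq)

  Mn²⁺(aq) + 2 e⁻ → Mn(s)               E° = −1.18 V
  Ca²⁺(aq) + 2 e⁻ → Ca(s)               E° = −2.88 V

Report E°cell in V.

+1.70 V

In the reaction as written, Mn²⁺(aq) is reduced (cathode) and Ca²⁺(aq) is produced by oxidation at the anode.
E°cell = E°(cathode) − E°(anode) = −1.18 − (−2.88) = +1.70 V.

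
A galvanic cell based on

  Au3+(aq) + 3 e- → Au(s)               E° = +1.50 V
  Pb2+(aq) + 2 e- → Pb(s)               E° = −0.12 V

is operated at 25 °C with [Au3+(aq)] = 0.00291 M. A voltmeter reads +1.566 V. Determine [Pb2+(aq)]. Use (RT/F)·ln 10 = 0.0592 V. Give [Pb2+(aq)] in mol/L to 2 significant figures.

1.4 M

Au³⁺/Au is the cathode (higher E°); E°cell = +1.50 − (−0.12) = +1.62 V with n = 6.
Since E = E° − (0.0592/n)·log Q, log Q = n(E° − E)/0.0592 = 5.473.
The balanced reaction is 2 Au3+(aq) + 3 Pb(s) → 2 Au(s) + 3 Pb2+(aq), so Q = [Pb2+(aq)]^3 / [Au3+(aq)]^2.
Isolating [Pb2+(aq)] in Q = 10^{5.473} yields log [Pb2+(aq)] = 0.134, i.e. 1.4 M.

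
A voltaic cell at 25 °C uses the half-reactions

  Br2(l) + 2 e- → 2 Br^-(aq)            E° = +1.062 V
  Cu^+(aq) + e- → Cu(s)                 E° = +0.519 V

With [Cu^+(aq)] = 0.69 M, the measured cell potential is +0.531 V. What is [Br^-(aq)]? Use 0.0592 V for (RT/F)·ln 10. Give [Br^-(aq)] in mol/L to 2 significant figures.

Br₂/Br⁻ is the cathode (higher E°); E°cell = +1.062 − (+0.519) = +0.543 V with n = 2.
Rearranging E = E° − (0.0592/n)·log Q gives log Q = 2(+0.543 − (+0.531))/0.0592 = 0.405.
Balancing electrons gives Br2(l) + 2 Cu(s) → 2 Br^-(aq) + 2 Cu^+(aq); thus Q = [Br^-(aq)]^2·[Cu^+(aq)]^2.
Isolating [Br^-(aq)] in Q = 10^{0.405} yields log [Br^-(aq)] = 0.364, i.e. 2.3 M.

2.3 M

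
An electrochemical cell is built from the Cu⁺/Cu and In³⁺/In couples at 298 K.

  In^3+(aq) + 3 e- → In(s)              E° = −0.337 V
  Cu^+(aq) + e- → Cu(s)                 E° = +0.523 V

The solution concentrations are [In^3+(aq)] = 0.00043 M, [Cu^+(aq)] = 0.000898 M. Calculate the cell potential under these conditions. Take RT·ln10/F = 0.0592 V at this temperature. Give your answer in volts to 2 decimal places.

+0.75 V

Cu⁺/Cu is reduced (cathode, E° = +0.523 V) and In³⁺/In is oxidized (anode).
The standard potential is +0.523 − (−0.337) = +0.860 V and the balanced reaction transfers n = 3 electrons.
Balancing gives 3 Cu^+(aq) + In(s) → 3 Cu(s) + In^3+(aq); hence Q = [In^3+(aq)] / [Cu^+(aq)]^3 = 5.94×10^5 (log Q = 5.774).
Applying E = E° − (RT ln10/nF)·log Q gives +0.860 − (0.0592/3)(5.774) = +0.75 V.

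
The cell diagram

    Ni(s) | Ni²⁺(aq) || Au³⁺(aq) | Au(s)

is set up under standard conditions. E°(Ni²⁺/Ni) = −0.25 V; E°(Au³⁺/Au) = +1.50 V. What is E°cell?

+1.75 V

By convention the left-hand electrode in cell notation is the anode (oxidation) and the right-hand electrode is the cathode (reduction).
E°cell = E°(right) − E°(left) = +1.50 − (−0.25) = +1.75 V.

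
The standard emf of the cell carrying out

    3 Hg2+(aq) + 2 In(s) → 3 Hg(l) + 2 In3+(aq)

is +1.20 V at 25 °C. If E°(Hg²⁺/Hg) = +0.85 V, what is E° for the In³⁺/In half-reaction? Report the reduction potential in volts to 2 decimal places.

−0.35 V

In the reaction as written the Hg²⁺/Hg couple is reduced (cathode) and In³⁺/In is oxidized (anode), so E°cell = E°(Hg²⁺/Hg) − E°(In³⁺/In).
E°(In³⁺/In) = E°(cathode) − E°cell = +0.85 − (+1.20) = −0.35 V.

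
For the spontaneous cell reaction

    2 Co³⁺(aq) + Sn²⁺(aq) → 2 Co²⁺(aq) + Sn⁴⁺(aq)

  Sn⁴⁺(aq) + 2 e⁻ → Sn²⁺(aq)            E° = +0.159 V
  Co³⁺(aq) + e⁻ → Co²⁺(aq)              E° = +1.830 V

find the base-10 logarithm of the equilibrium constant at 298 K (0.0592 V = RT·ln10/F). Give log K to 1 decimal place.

The Co³⁺/Co²⁺ couple is reduced (cathode); E°cell = +1.830 − (+0.159) = +1.671 V with n = 2.
At equilibrium E = 0, so log K = nE°cell / 0.0592 = (2)(+1.671) / 0.0592 = 56.5.

log K = 56.5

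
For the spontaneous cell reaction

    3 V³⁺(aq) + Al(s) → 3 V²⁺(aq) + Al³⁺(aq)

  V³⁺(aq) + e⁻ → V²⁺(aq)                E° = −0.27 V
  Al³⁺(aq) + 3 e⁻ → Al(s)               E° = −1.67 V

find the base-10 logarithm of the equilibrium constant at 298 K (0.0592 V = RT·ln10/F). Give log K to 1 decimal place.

log K = 70.9

The V³⁺/V²⁺ couple is reduced (cathode); E°cell = −0.27 − (−1.67) = +1.40 V with n = 3.
At equilibrium E = 0, so log K = nE°cell / 0.0592 = (3)(+1.40) / 0.0592 = 70.9.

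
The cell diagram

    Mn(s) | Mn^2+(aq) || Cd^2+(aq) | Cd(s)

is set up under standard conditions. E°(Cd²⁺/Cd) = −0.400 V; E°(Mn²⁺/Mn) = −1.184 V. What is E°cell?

+0.784 V

By convention the left-hand electrode in cell notation is the anode (oxidation) and the right-hand electrode is the cathode (reduction).
E°cell = E°(right) − E°(left) = −0.400 − (−1.184) = +0.784 V.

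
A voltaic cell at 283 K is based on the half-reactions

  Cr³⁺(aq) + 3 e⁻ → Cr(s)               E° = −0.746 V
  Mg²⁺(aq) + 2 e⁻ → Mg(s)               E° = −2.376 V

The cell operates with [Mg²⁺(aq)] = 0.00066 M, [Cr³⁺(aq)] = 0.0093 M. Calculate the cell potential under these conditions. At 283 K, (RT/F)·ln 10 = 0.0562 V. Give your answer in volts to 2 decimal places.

Cr³⁺/Cr is reduced (cathode, E° = −0.746 V) and Mg²⁺/Mg is oxidized (anode).
The standard potential is −0.746 − (−2.376) = +1.630 V and the balanced reaction transfers n = 6 electrons.
For the overall reaction 2 Cr³⁺(aq) + 3 Mg(s) → 2 Cr(s) + 3 Mg²⁺(aq), Q = [Mg²⁺(aq)]^3 / [Cr³⁺(aq)]^2 = 3.32×10^−6, giving log Q = −5.478.
E = E° − (0.0562/n)·log Q = +1.630 − (0.0562/6)(−5.478) = +1.68 V.

+1.68 V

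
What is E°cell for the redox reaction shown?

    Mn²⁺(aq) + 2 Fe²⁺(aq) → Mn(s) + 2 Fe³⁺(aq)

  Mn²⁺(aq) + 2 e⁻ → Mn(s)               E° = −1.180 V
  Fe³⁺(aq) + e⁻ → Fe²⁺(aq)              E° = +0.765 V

−1.945 V

Mn²⁺(aq) gains electrons, so the Mn²⁺/Mn couple is the cathode; the Fe³⁺/Fe²⁺ couple is the anode.
E°cell = E°(cathode) − E°(anode) = −1.180 − (+0.765) = −1.945 V.
The negative E°cell means the reaction is non-spontaneous in the direction written.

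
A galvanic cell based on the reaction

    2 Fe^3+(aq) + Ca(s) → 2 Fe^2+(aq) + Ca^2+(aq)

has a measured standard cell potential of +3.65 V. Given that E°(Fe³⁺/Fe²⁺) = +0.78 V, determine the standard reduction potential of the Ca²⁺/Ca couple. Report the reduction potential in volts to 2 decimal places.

In the reaction as written the Fe³⁺/Fe²⁺ couple is reduced (cathode) and Ca²⁺/Ca is oxidized (anode), so E°cell = E°(Fe³⁺/Fe²⁺) − E°(Ca²⁺/Ca).
E°(Ca²⁺/Ca) = E°(cathode) − E°cell = +0.78 − (+3.65) = −2.87 V.

−2.87 V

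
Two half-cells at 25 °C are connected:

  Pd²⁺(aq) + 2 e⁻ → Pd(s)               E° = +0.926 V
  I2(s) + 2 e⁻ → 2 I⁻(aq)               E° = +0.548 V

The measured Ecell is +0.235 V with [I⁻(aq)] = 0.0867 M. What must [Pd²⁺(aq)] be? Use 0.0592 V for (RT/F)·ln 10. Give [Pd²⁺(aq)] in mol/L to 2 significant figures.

With Pd²⁺/Pd at the cathode and I₂/I⁻ at the anode, E°cell = +0.926 − (+0.548) = +0.378 V (n = 2).
Since E = E° − (0.0592/n)·log Q, log Q = n(E° − E)/0.0592 = 4.831.
Balancing electrons gives Pd²⁺(aq) + 2 I⁻(aq) → Pd(s) + I2(s); thus Q = 1 / ([Pd²⁺(aq)]·[I⁻(aq)]^2).
Solving for the unknown gives log [Pd²⁺(aq)] = −2.707, so [Pd²⁺(aq)] ≈ 0.0020 M.

0.0020 M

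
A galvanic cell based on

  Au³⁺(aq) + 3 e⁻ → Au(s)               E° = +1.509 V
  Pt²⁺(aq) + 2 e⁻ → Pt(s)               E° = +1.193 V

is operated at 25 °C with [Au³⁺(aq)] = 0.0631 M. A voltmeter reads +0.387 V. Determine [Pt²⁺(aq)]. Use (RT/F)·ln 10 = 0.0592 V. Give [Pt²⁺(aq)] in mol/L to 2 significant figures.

Au³⁺/Au is the cathode (higher E°); E°cell = +1.509 − (+1.193) = +0.316 V with n = 6.
From the Nernst equation, log Q = n(E° − E)/0.0592 = 6·(+0.316 − (+0.387))/0.0592 = −7.196.
The balanced reaction is 2 Au³⁺(aq) + 3 Pt(s) → 2 Au(s) + 3 Pt²⁺(aq), so Q = [Pt²⁺(aq)]^3 / [Au³⁺(aq)]^2.
Solving for the unknown gives log [Pt²⁺(aq)] = −3.199, so [Pt²⁺(aq)] ≈ 0.00063 M.

0.00063 M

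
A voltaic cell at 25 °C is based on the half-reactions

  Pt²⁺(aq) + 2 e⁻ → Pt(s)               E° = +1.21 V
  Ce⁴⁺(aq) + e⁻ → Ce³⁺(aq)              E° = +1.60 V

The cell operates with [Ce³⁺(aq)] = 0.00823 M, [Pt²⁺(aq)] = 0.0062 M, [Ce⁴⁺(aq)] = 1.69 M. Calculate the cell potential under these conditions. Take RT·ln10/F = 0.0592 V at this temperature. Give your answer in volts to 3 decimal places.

Ce⁴⁺/Ce³⁺ is reduced (cathode, E° = +1.60 V) and Pt²⁺/Pt is oxidized (anode).
The standard potential is +1.60 − (+1.21) = +0.39 V and the balanced reaction transfers n = 2 electrons.
For the overall reaction 2 Ce⁴⁺(aq) + Pt(s) → 2 Ce³⁺(aq) + Pt²⁺(aq), Q = ([Ce³⁺(aq)]^2·[Pt²⁺(aq)]) / [Ce⁴⁺(aq)]^2 = 1.47×10^−7, giving log Q = −6.833.
E = E° − (0.0592/n)·log Q = +0.39 − (0.0592/2)(−6.833) = +0.592 V.

+0.592 V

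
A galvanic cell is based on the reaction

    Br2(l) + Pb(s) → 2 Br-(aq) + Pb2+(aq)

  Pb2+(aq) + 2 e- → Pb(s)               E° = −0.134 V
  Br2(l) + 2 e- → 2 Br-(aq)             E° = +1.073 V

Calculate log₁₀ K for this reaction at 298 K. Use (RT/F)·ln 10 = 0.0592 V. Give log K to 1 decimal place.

The Br₂/Br⁻ couple is reduced (cathode); E°cell = +1.073 − (−0.134) = +1.207 V with n = 2.
At equilibrium E = 0, so log K = nE°cell / 0.0592 = (2)(+1.207) / 0.0592 = 40.8.

log K = 40.8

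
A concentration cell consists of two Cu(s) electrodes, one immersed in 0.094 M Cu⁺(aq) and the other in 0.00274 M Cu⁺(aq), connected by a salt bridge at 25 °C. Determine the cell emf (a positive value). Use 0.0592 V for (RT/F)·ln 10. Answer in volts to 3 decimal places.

For a concentration cell E°cell = 0, since both electrodes use the same couple.
The compartment with the higher Cu⁺(aq) concentration (0.094 M) acts as the cathode; ions are reduced there and produced at the dilute (0.00274 M) anode.
With n = 1, Ecell = −(0.0592/1)·log([dilute]/[conc]) = −(0.0592/1)·log(0.00274/0.094) = +0.091 V.

0.091 V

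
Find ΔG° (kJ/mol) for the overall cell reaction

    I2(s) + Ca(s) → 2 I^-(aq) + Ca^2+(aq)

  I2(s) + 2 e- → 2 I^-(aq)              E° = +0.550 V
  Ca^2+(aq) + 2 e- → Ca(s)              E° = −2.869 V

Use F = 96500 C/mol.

−660 kJ/mol

In the reaction as written I2(s) is reduced, so the I₂/I⁻ couple is the cathode and Ca²⁺/Ca is the anode.
E°cell = +0.550 − (−2.869) = +3.419 V; balancing electrons gives n = 2.
ΔG° = −nFE°cell = −(2)(96500)(+3.419) J/mol = −660 kJ/mol.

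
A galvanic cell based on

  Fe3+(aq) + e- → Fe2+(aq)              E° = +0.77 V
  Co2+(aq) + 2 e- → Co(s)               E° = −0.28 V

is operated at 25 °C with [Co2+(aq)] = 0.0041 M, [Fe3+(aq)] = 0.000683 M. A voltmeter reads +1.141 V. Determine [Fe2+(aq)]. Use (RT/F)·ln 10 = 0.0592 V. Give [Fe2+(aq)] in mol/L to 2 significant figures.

0.00031 M

With Fe³⁺/Fe²⁺ at the cathode and Co²⁺/Co at the anode, E°cell = +0.77 − (−0.28) = +1.05 V (n = 2).
Rearranging E = E° − (0.0592/n)·log Q gives log Q = 2(+1.05 − (+1.141))/0.0592 = −3.074.
The balanced reaction is 2 Fe3+(aq) + Co(s) → 2 Fe2+(aq) + Co2+(aq), so Q = ([Fe2+(aq)]^2·[Co2+(aq)]) / [Fe3+(aq)]^2.
Solving for the unknown gives log [Fe2+(aq)] = −3.509, so [Fe2+(aq)] ≈ 0.00031 M.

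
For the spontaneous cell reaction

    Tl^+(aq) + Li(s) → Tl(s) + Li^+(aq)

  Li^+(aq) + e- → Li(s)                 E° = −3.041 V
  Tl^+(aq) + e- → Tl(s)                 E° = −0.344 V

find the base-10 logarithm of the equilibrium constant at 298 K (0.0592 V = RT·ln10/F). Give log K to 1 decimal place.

log K = 45.6

The Tl⁺/Tl couple is reduced (cathode); E°cell = −0.344 − (−3.041) = +2.697 V with n = 1.
At equilibrium E = 0, so log K = nE°cell / 0.0592 = (1)(+2.697) / 0.0592 = 45.6.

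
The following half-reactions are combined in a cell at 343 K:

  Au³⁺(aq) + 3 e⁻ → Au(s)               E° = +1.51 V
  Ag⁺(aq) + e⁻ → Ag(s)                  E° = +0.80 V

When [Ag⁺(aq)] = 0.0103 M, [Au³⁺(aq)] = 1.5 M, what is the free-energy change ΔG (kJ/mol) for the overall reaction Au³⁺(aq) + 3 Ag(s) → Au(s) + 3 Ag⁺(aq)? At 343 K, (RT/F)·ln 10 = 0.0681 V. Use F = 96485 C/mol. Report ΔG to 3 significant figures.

The standard cell potential is +1.51 − (+0.80) = +0.71 V, with n = 3 electrons in the balanced equation.
The reaction quotient is [Ag⁺(aq)]^3 / [Au³⁺(aq)] = 7.28×10^−7; by Nernst, E = +0.71 − (0.0681/3)(−6.138) = +0.8493 V.
ΔG = −nFE = −(3)(96485)(+0.8493) J/mol = −246 kJ/mol.

−246 kJ/mol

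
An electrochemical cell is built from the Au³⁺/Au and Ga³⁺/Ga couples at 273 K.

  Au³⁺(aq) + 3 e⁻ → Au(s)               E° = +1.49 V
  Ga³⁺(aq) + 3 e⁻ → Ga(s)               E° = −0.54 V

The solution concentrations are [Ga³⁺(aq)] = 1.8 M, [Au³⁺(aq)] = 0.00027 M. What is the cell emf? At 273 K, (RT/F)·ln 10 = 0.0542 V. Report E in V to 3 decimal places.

+1.961 V

Since E°(Au³⁺/Au) > E°(Ga³⁺/Ga), Au³⁺/Au serves as the cathode.
E°cell = +1.49 − (−0.54) = +2.03 V, with n = 3 electrons transferred.
The balanced reaction is Au³⁺(aq) + Ga(s) → Au(s) + Ga³⁺(aq), so Q = [Ga³⁺(aq)] / [Au³⁺(aq)] = 6.67×10^3 and log Q = 3.824.
By the Nernst equation, E = +2.03 − (0.0542/3)·(3.824) = +1.961 V.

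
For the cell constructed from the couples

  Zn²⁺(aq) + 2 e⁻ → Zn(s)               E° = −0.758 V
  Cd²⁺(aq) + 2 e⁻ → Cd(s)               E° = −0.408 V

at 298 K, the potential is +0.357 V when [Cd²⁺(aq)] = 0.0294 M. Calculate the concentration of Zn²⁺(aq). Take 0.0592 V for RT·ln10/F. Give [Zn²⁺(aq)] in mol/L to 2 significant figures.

0.017 M

With Cd²⁺/Cd at the cathode and Zn²⁺/Zn at the anode, E°cell = −0.408 − (−0.758) = +0.350 V (n = 2).
Since E = E° − (0.0592/n)·log Q, log Q = n(E° − E)/0.0592 = −0.236.
The balanced reaction is Cd²⁺(aq) + Zn(s) → Cd(s) + Zn²⁺(aq), so Q = [Zn²⁺(aq)] / [Cd²⁺(aq)].
Solving for the unknown gives log [Zn²⁺(aq)] = −1.768, so [Zn²⁺(aq)] ≈ 0.017 M.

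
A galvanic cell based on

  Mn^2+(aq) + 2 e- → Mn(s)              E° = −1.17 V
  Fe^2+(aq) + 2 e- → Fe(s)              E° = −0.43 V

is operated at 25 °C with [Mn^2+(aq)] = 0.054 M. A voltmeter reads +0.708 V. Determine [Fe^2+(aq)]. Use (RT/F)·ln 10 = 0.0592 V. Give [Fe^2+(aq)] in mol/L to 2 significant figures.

0.0045 M

The Fe²⁺/Fe couple has the larger reduction potential, so it is the cathode: E°cell = −0.43 − (−1.17) = +0.74 V and n = 2.
From the Nernst equation, log Q = n(E° − E)/0.0592 = 2·(+0.74 − (+0.708))/0.0592 = 1.081.
Balancing electrons gives Fe^2+(aq) + Mn(s) → Fe(s) + Mn^2+(aq); thus Q = [Mn^2+(aq)] / [Fe^2+(aq)].
Solving for the unknown gives log [Fe^2+(aq)] = −2.349, so [Fe^2+(aq)] ≈ 0.0045 M.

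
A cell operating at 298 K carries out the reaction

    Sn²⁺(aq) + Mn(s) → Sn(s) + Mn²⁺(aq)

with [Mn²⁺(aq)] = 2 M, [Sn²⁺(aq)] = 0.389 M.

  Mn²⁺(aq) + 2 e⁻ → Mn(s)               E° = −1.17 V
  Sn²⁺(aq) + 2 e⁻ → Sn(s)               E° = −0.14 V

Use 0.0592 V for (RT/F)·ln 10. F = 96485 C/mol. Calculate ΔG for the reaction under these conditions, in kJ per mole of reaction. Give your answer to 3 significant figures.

With Sn²⁺/Sn reduced at the cathode, E°cell = −0.14 − (−1.17) = +1.03 V and n = 2.
The reaction quotient is [Mn²⁺(aq)] / [Sn²⁺(aq)] = 5.14; by Nernst, E = +1.03 − (0.0592/2)(0.711) = +1.0090 V.
ΔG = −nFE = −(2)(96485)(+1.0090) J/mol = −195 kJ/mol.

−195 kJ/mol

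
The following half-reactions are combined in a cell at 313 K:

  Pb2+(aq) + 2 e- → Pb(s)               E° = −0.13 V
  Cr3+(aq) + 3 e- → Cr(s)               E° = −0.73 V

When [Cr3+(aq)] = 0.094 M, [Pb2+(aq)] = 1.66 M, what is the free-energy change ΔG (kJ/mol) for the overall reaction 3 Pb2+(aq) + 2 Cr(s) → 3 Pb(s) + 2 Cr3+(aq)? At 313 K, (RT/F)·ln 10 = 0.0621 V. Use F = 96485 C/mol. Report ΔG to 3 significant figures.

−364 kJ/mol

The standard cell potential is −0.13 − (−0.73) = +0.60 V, with n = 6 electrons in the balanced equation.
The reaction quotient is [Cr3+(aq)]^2 / [Pb2+(aq)]^3 = 0.00193; by Nernst, E = +0.60 − (0.0621/6)(−2.714) = +0.6281 V.
ΔG = −nFE = −(6)(96485)(+0.6281) J/mol = −364 kJ/mol.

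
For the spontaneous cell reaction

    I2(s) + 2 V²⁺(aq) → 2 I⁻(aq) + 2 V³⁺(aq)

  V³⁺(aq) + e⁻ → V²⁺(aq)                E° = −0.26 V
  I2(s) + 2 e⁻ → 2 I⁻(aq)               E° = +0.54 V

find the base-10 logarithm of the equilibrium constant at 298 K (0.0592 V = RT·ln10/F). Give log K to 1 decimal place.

log K = 27.0

The I₂/I⁻ couple is reduced (cathode); E°cell = +0.54 − (−0.26) = +0.80 V with n = 2.
At equilibrium E = 0, so log K = nE°cell / 0.0592 = (2)(+0.80) / 0.0592 = 27.0.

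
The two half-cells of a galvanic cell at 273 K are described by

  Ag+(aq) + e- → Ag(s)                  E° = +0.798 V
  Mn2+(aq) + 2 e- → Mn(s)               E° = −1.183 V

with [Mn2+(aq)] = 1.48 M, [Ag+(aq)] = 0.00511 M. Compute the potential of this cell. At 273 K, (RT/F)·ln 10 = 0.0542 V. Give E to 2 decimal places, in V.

Ag⁺/Ag is reduced (cathode, E° = +0.798 V) and Mn²⁺/Mn is oxidized (anode).
E°cell = +0.798 − (−1.183) = +1.981 V, with n = 2 electrons transferred.
Balancing gives 2 Ag+(aq) + Mn(s) → 2 Ag(s) + Mn2+(aq); hence Q = [Mn2+(aq)] / [Ag+(aq)]^2 = 5.67×10^4 (log Q = 4.753).
By the Nernst equation, E = +1.981 − (0.0542/2)·(4.753) = +1.85 V.

+1.85 V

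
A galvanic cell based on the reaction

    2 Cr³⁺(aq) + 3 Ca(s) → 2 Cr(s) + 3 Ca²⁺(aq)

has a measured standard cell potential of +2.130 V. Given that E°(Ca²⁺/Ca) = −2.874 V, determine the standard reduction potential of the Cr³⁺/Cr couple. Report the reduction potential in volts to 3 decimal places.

In the reaction as written the Cr³⁺/Cr couple is reduced (cathode) and Ca²⁺/Ca is oxidized (anode), so E°cell = E°(Cr³⁺/Cr) − E°(Ca²⁺/Ca).
E°(Cr³⁺/Cr) = E°cell + E°(anode) = +2.130 + (−2.874) = −0.744 V.

−0.744 V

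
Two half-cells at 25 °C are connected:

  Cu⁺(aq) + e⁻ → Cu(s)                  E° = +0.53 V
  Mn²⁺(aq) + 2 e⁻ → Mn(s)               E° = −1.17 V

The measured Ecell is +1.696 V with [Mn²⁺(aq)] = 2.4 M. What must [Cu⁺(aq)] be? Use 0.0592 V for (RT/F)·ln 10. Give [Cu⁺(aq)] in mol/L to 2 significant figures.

1.3 M

Cu⁺/Cu is the cathode (higher E°); E°cell = +0.53 − (−1.17) = +1.70 V with n = 2.
Since E = E° − (0.0592/n)·log Q, log Q = n(E° − E)/0.0592 = 0.135.
Balancing electrons gives 2 Cu⁺(aq) + Mn(s) → 2 Cu(s) + Mn²⁺(aq); thus Q = [Mn²⁺(aq)] / [Cu⁺(aq)]^2.
Solving for the unknown gives log [Cu⁺(aq)] = 0.123, so [Cu⁺(aq)] ≈ 1.3 M.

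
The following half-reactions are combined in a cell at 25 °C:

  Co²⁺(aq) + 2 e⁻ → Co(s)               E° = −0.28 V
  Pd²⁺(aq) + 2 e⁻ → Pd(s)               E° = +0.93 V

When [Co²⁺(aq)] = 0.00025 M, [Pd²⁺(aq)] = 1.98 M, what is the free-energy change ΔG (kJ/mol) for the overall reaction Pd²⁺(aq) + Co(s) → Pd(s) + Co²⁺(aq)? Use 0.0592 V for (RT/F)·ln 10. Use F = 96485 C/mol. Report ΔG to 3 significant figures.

With Pd²⁺/Pd reduced at the cathode, E°cell = +0.93 − (−0.28) = +1.21 V and n = 2.
The reaction quotient is [Co²⁺(aq)] / [Pd²⁺(aq)] = 0.000126; by Nernst, E = +1.21 − (0.0592/2)(−3.899) = +1.3254 V.
Then ΔG = −nFE = −2 × 96485 × +1.3254 J/mol = −256 kJ/mol.

−256 kJ/mol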